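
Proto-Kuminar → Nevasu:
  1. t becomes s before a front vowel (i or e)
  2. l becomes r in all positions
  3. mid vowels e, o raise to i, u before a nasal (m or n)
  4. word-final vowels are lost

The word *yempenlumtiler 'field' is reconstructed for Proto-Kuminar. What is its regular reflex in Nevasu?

Nevasu: *yempenlumtiler > yempenlumsiler > yempenrumsirer > yimpinrumsirer  (by palatalisation, unconditioned shift, pre-nasal raising)

yimpinrumsirer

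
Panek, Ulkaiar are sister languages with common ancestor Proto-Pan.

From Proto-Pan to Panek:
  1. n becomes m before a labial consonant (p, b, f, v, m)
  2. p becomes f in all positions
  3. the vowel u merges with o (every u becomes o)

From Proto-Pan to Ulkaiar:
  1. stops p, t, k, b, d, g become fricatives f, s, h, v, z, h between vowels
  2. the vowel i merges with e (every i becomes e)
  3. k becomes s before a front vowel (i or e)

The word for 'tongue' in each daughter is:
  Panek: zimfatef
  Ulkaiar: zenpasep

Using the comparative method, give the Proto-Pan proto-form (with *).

*zinpatep

Position 6: Panek has t, Ulkaiar has s. Panek preserves t here (none of its changes turn any other segment into t), so the proto-segment is *t.
Position 8: Panek has f, Ulkaiar has p. Ulkaiar preserves p here (none of its changes turn any other segment into p), so the proto-segment is *p.
Continuing position by position gives *zinpatep; check it forward:
Panek: *zinpatep > zimpatep > zimfatef  (by nasal place assimilation, unconditioned shift)
Ulkaiar: start from *zinpatep.
  rule 1 (intervocalic lenition): zinpatep → zinpasep
  rule 2 (vowel merger): zinpasep → zenpasep
  rule 3: no change — zenpasep
  ⇒ Ulkaiar zenpasep
Only *zinpatep yields all of Panek zimfatef, Ulkaiar zenpasep.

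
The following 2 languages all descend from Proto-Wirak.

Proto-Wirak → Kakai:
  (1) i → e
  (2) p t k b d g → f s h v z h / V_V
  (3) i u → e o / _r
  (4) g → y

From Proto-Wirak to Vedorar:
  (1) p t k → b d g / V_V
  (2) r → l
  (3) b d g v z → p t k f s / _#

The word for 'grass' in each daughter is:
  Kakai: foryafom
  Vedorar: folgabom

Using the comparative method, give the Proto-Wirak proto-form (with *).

*forgapom

Position 3: Kakai has r, Vedorar has l. Kakai preserves r here (none of its changes turn any other segment into r), so the proto-segment is *r.
Position 4: Kakai has y, Vedorar has g. Taking the neighbouring segments as reconstructed: Kakai y could go back to *g or *y; Vedorar g can only go back to *g — the one source consistent with every daughter is *g.
Position 6: Kakai has f, Vedorar has b. Taking the neighbouring segments as reconstructed: Kakai f could go back to *p or *f; Vedorar b could go back to *p or *b — the one source consistent with every daughter is *p.
This points to *forgapom. Verify forward in each daughter:
Kakai: start from *forgapom.
  rule 1: no change — forgapom
  rule 2 (intervocalic lenition): forgapom → forgafom
  rule 3: no change — forgafom
  rule 4 (unconditioned shift): forgafom → foryafom
  ⇒ Kakai foryafom
Vedorar: start from *forgapom.
  rule 1 (intervocalic voicing): forgapom → forgabom
  rule 2 (unconditioned shift): forgabom → folgabom
  rule 3: no change — folgabom
  ⇒ Vedorar folgabom
*forgapom is the unique common source.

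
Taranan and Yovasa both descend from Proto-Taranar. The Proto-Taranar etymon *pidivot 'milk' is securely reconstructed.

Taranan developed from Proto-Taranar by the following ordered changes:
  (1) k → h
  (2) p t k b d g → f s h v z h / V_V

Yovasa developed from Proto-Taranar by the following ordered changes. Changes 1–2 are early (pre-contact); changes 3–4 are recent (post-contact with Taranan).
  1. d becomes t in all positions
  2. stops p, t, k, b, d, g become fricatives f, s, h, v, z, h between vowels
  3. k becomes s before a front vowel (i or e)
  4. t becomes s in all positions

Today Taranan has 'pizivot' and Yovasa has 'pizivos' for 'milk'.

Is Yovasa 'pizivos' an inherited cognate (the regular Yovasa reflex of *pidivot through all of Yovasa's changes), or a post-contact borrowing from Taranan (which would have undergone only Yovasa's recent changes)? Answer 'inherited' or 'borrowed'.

If inherited, *pidivot would pass through all of Yovasa's changes:
Yovasa: *pidivot > pitivot > pisivot > pisivos  (by unconditioned shift, intervocalic lenition, unconditioned shift)
If borrowed from Taranan 'pizivot' after the early changes, it would undergo only the recent ones:
  rule 3 (palatalisation): no change (pizivot)
  rule 4 (unconditioned shift): pizivot → pizivos
  ⇒ as a loan: pizivos
Yovasa 'pizivos' matches the loan outcome 'pizivos', not the inherited 'pisivos' — it skipped the early Yovasa changes, so it was borrowed from Taranan.

borrowed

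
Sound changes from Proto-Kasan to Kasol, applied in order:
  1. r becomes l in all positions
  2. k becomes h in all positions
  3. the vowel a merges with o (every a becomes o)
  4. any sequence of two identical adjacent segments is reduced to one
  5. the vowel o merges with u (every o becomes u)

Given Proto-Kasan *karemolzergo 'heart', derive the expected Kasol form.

hulemulzelgu

Kasol: start from *karemolzergo.
  rule 1 (unconditioned shift): karemolzergo → kalemolzelgo
  rule 2 (unconditioned shift): kalemolzelgo → halemolzelgo
  rule 3 (vowel merger): halemolzelgo → holemolzelgo
  rule 4: no change — holemolzelgo
  rule 5 (vowel merger): holemolzelgo → hulemulzelgu
  ⇒ Kasol hulemulzelgu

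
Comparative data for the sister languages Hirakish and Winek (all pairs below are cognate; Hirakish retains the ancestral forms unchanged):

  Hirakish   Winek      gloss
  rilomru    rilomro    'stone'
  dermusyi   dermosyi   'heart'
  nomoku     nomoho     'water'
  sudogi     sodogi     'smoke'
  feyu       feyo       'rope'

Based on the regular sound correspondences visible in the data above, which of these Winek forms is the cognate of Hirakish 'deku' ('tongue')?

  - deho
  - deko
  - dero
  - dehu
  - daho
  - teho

nomoku ~ nomoho — Hirakish k corresponds to Winek h between vowels (before a back vowel).
rilomru ~ rilomro, nomoku ~ nomoho — Hirakish u corresponds to Winek o word-finally.
Applying these to Hirakish 'deku':
  deku → dehu   (k→h between vowels (before a back vowel))
  dehu → deho   (u→o word-finally)
So the Winek cognate is 'deho'.

deho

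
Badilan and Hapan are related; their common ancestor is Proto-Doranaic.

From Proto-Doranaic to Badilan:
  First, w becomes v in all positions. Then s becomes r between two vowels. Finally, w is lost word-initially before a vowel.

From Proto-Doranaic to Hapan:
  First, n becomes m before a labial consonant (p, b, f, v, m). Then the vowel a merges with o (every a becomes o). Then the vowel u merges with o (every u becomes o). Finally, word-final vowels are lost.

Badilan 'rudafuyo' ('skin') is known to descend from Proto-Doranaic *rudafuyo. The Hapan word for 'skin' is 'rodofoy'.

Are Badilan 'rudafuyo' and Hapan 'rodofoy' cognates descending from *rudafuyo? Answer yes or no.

yes

Derive the expected Hapan reflex of *rudafuyo:
Hapan: *rudafuyo
  rudafuyo (rule 1 does not apply)
  rudafuyo → rudofuyo   [vowel merger]
  rudofuyo → rodofoyo   [vowel merger]
  rodofoyo → rodofoy   [apocope]
  giving Hapan rodofoy.
Hapan 'rodofoy' matches the regular reflex exactly, so the pair is cognate.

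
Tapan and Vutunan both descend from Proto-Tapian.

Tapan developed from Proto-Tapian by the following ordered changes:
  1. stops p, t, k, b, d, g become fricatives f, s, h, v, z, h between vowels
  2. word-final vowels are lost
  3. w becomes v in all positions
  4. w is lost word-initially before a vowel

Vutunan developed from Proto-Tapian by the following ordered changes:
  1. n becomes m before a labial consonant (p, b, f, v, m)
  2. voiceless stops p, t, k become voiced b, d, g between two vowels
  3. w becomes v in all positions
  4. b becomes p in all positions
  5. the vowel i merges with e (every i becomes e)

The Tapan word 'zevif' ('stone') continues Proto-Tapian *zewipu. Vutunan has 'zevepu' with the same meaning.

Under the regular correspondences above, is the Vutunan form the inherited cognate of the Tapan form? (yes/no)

Derive the expected Vutunan reflex of *zewipu:
Vutunan: *zewipu
  zewipu (rule 1 does not apply)
  zewipu → zewibu   [intervocalic voicing]
  zewibu → zevibu   [unconditioned shift]
  zevibu → zevipu   [unconditioned shift]
  zevipu → zevepu   [vowel merger]
  giving Vutunan zevepu.
Vutunan 'zevepu' matches the regular reflex exactly, so the pair is cognate.

yes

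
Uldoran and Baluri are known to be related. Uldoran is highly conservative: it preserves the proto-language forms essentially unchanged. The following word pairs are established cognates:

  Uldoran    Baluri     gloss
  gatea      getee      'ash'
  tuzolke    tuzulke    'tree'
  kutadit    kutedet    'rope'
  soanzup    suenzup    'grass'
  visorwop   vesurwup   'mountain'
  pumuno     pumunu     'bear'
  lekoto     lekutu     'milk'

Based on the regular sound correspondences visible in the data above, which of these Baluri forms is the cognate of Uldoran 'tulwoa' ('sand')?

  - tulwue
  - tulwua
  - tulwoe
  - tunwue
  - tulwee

tulwue

soanzup ~ suenzup — Uldoran o corresponds to Baluri u after a consonant, before a back vowel.
gatea ~ getee — Uldoran a corresponds to Baluri e word-finally.
Applying these to Uldoran 'tulwoa':
  tulwoa → tulwua   (o→u after a consonant, before a back vowel)
  tulwua → tulwue   (a→e word-finally)
So the Baluri cognate is 'tulwue'.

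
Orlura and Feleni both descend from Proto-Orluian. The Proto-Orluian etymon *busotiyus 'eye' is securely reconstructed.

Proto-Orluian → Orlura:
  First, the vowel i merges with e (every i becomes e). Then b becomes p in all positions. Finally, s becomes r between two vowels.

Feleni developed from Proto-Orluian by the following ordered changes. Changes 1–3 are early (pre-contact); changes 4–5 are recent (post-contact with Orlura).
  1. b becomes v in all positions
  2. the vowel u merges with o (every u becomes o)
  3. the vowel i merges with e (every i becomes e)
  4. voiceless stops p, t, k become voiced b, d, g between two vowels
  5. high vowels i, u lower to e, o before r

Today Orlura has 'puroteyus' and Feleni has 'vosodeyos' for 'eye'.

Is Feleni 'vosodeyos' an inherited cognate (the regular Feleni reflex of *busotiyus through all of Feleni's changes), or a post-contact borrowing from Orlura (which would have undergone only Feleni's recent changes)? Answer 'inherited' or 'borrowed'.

inherited

If inherited, *busotiyus would pass through all of Feleni's changes:
Feleni: *busotiyus > vusotiyus > vosotiyos > vosoteyos > vosodeyos  (by unconditioned shift, vowel merger, vowel merger, intervocalic voicing)
If borrowed from Orlura 'puroteyus' after the early changes, it would undergo only the recent ones:
  rule 4 (intervocalic voicing): puroteyus → purodeyus
  rule 5 (pre-rhotic lowering): purodeyus → porodeyus
  ⇒ as a loan: porodeyus
Feleni 'vosodeyos' matches the inherited outcome exactly, so it is an inherited cognate, not a loan.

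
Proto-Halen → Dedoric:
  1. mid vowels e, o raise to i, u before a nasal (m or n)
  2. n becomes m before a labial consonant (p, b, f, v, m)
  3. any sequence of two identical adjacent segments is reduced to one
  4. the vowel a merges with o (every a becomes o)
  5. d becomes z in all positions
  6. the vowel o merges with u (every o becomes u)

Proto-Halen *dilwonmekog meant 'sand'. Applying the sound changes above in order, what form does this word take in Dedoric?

zilwumekug

Dedoric: *dilwonmekog
  dilwonmekog → dilwunmekog   [pre-nasal raising]
  dilwunmekog → dilwummekog   [nasal place assimilation]
  dilwummekog → dilwumekog   [degemination]
  dilwumekog (rule 4 does not apply)
  dilwumekog → zilwumekog   [unconditioned shift]
  zilwumekog → zilwumekug   [vowel merger]
  giving Dedoric zilwumekug.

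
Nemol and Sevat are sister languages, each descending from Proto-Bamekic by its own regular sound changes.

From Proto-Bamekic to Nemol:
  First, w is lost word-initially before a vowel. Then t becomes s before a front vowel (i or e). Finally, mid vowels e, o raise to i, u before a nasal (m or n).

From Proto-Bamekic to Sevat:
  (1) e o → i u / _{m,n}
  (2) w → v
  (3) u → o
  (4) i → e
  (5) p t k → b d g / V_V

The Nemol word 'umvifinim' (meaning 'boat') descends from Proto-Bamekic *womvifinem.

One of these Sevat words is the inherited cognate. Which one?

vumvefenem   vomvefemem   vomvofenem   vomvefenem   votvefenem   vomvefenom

Sevat: start from *womvifinem.
  rule 1 (pre-nasal raising): womvifinem → wumvifinim
  rule 2 (unconditioned shift): wumvifinim → vumvifinim
  rule 3 (vowel merger): vumvifinim → vomvifinim
  rule 4 (vowel merger): vomvifinim → vomvefenem
  rule 5: no change — vomvefenem
  ⇒ Sevat vomvefenem

vomvefenem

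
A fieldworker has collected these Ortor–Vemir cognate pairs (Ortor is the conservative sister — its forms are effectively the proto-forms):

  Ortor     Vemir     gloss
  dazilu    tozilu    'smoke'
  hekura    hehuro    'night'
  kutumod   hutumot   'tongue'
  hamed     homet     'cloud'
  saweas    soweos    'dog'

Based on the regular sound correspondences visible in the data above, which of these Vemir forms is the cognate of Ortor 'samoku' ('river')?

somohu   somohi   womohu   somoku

somohu

hamed ~ homet — Ortor a corresponds to Vemir o after a consonant, before a nasal.
hekura ~ hehuro — Ortor k corresponds to Vemir h between vowels (before a back vowel).
Applying these to Ortor 'samoku':
  samoku → somoku   (a→o after a consonant, before a nasal)
  somoku → somohu   (k→h between vowels (before a back vowel))
So the Vemir cognate is 'somohu'.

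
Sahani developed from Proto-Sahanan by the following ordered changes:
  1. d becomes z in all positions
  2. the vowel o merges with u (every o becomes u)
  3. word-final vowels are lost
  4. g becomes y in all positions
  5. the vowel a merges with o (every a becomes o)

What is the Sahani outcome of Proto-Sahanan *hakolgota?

hokulyut

Sahani: start from *hakolgota.
  rule 1: no change — hakolgota
  rule 2 (vowel merger): hakolgota → hakulguta
  rule 3 (apocope): hakulguta → hakulgut
  rule 4 (unconditioned shift): hakulgut → hakulyut
  rule 5 (vowel merger): hakulyut → hokulyut
  ⇒ Sahani hokulyut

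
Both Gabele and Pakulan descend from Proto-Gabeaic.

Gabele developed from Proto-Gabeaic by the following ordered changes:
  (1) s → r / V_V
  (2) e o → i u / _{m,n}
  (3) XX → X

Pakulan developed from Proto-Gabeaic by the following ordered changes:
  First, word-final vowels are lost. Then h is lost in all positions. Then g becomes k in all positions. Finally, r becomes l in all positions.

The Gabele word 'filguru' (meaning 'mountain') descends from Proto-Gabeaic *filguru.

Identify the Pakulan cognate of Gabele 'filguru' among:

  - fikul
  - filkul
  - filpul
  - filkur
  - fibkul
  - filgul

Pakulan: *filguru
  filguru → filgur   [apocope]
  filgur (rule 2 does not apply)
  filgur → filkur   [unconditioned shift]
  filkur → filkul   [unconditioned shift]
  giving Pakulan filkul.
Only 'filkul' matches the regular Pakulan development of *filguru.

filkul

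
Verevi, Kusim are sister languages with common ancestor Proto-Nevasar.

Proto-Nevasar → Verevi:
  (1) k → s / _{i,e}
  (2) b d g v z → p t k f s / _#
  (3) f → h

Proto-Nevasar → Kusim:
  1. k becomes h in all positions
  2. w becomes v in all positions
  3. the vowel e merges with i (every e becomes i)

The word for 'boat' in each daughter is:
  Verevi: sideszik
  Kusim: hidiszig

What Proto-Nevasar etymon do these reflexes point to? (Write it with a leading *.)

Position 1: Verevi has s, Kusim has h. Taking the neighbouring segments as reconstructed: Verevi s could go back to *k or *s; Kusim h could go back to *k or *h — the one source consistent with every daughter is *k.
Position 8: Verevi has k, Kusim has g. Kusim preserves g here (none of its changes turn any other segment into g), so the proto-segment is *g.
Verify the candidate proto-form against each daughter:
Verevi: *kideszig
  kideszig → sideszig   [palatalisation]
  sideszig → sideszik   [final devoicing]
  sideszik (rule 3 does not apply)
  giving Verevi sideszik.
Kusim: *kideszig > hideszig > hidiszig  (by unconditioned shift, vowel merger)
*kideszig is the unique common source.

*kideszig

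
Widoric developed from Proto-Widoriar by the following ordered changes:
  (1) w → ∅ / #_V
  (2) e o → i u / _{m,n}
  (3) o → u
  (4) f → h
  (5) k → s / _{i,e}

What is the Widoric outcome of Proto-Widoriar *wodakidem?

Widoric: start from *wodakidem.
  rule 1 (glide loss): wodakidem → odakidem
  rule 2 (pre-nasal raising): odakidem → odakidim
  rule 3 (vowel merger): odakidim → udakidim
  rule 4: no change — udakidim
  rule 5 (palatalisation): udakidim → udasidim
  ⇒ Widoric udasidim

udasidim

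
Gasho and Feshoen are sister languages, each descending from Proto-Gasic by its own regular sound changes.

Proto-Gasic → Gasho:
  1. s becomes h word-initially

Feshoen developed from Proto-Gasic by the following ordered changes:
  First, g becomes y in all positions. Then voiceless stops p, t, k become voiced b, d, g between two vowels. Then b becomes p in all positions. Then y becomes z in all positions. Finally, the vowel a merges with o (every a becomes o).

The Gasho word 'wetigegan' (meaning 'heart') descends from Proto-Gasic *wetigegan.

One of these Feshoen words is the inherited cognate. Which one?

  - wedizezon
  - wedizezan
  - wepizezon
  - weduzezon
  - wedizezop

Feshoen: *wetigegan
  wetigegan → wetiyeyan   [unconditioned shift]
  wetiyeyan → wediyeyan   [intervocalic voicing]
  wediyeyan (rule 3 does not apply)
  wediyeyan → wedizezan   [unconditioned shift]
  wedizezan → wedizezon   [vowel merger]
  giving Feshoen wedizezon.
Among the options, 'wedizezon' alone shows every Feshoen change applied in order.

wedizezon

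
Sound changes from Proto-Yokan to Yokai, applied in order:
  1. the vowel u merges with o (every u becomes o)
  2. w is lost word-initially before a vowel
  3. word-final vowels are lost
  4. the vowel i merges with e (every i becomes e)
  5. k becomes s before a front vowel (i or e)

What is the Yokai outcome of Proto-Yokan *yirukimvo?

Yokai: start from *yirukimvo.
  rule 1 (vowel merger): yirukimvo → yirokimvo
  rule 2: no change — yirokimvo
  rule 3 (apocope): yirokimvo → yirokimv
  rule 4 (vowel merger): yirokimv → yerokemv
  rule 5 (palatalisation): yerokemv → yerosemv
  ⇒ Yokai yerosemv

yerosemv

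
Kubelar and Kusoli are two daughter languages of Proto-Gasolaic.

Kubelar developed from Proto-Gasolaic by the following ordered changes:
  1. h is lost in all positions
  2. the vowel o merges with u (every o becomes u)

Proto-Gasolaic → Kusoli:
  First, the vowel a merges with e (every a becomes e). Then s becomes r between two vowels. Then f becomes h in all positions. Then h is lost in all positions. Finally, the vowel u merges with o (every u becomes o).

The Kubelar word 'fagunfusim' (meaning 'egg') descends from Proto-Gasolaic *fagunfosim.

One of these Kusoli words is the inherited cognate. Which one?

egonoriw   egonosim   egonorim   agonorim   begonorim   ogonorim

egonorim

Kusoli: *fagunfosim > fegunfosim > fegunforim > hegunhorim > egunorim > egonorim  (by vowel merger, rhotacism, unconditioned shift, h-loss, vowel merger)
Among the options, 'egonorim' alone shows every Kusoli change applied in order.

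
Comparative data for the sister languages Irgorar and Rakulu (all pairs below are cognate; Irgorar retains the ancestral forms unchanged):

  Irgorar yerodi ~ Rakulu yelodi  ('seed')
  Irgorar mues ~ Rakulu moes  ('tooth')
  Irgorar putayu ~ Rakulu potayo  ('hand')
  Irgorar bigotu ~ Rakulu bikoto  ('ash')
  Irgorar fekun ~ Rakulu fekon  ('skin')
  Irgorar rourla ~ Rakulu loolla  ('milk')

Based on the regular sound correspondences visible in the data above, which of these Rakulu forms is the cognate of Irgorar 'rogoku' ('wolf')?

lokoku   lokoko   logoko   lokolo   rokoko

lokoko

rourla ~ loolla — Irgorar r corresponds to Rakulu l word-initially before a back vowel.
bigotu ~ bikoto — Irgorar g corresponds to Rakulu k between vowels (before a back vowel).
putayu ~ potayo, bigotu ~ bikoto — Irgorar u corresponds to Rakulu o word-finally.
Applying these to Irgorar 'rogoku':
  rogoku → logoku   (r→l word-initially before a back vowel)
  logoku → lokoku   (g→k between vowels (before a back vowel))
  lokoku → lokoko   (u→o word-finally)
So the Rakulu cognate is 'lokoko'.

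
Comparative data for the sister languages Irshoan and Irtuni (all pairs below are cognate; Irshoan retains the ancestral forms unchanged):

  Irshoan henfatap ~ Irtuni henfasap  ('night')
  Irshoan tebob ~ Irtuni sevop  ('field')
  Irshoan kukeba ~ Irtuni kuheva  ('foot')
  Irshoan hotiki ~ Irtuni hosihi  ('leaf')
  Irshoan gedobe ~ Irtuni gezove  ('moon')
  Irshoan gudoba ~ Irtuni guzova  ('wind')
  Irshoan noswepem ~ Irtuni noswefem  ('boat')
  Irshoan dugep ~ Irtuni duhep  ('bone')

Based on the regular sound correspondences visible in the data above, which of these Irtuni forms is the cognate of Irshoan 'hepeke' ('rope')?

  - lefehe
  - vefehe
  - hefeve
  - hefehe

hefehe

noswepem ~ noswefem — Irshoan p corresponds to Irtuni f between vowels (before a front vowel).
kukeba ~ kuheva — Irshoan k corresponds to Irtuni h between vowels (before a front vowel).
Applying these to Irshoan 'hepeke':
  hepeke → hefeke   (p→f between vowels (before a front vowel))
  hefeke → hefehe   (k→h between vowels (before a front vowel))
So the Irtuni cognate is 'hefehe'.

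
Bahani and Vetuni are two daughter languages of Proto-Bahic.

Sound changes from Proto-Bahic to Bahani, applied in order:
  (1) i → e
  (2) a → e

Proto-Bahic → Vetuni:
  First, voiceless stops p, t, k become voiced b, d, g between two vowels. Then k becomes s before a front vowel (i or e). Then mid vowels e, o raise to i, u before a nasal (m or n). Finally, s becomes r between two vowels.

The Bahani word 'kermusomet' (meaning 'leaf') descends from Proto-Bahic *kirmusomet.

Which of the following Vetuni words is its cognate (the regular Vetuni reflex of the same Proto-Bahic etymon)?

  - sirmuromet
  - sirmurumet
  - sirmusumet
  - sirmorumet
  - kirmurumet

Vetuni: start from *kirmusomet.
  rule 1: no change — kirmusomet
  rule 2 (palatalisation): kirmusomet → sirmusomet
  rule 3 (pre-nasal raising): sirmusomet → sirmusumet
  rule 4 (rhotacism): sirmusumet → sirmurumet
  ⇒ Vetuni sirmurumet
The other candidates each miss or misapply at least one Vetuni change.

sirmurumet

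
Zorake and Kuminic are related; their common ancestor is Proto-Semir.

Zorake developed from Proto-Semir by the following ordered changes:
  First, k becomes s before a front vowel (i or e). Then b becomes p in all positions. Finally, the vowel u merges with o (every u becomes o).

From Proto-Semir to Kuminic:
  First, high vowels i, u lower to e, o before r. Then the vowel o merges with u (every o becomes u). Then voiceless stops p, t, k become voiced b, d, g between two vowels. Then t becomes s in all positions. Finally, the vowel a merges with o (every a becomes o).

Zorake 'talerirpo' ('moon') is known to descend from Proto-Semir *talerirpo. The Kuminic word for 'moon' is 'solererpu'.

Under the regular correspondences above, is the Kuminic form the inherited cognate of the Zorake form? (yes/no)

Derive the expected Kuminic reflex of *talerirpo:
Kuminic: *talerirpo > talererpo > talererpu > salererpu > solererpu  (by pre-rhotic lowering, vowel merger, unconditioned shift, vowel merger)
Kuminic 'solererpu' matches the regular reflex exactly, so the pair is cognate.

yes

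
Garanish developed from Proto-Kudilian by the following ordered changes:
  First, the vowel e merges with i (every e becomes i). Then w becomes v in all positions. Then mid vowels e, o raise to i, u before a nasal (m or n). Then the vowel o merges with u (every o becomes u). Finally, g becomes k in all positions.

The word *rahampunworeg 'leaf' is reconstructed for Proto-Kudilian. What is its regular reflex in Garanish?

Garanish: start from *rahampunworeg.
  rule 1 (vowel merger): rahampunworeg → rahampunworig
  rule 2 (unconditioned shift): rahampunworig → rahampunvorig
  rule 3: no change — rahampunvorig
  rule 4 (vowel merger): rahampunvorig → rahampunvurig
  rule 5 (unconditioned shift): rahampunvurig → rahampunvurik
  ⇒ Garanish rahampunvurik

rahampunvurik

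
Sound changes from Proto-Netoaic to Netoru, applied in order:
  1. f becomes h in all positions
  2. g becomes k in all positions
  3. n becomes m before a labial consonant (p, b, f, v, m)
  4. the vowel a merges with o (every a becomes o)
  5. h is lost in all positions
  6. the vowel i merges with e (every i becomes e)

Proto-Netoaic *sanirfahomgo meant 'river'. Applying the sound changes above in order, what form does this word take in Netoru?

soneroomko

Netoru: start from *sanirfahomgo.
  rule 1 (unconditioned shift): sanirfahomgo → sanirhahomgo
  rule 2 (unconditioned shift): sanirhahomgo → sanirhahomko
  rule 3: no change — sanirhahomko
  rule 4 (vowel merger): sanirhahomko → sonirhohomko
  rule 5 (h-loss): sonirhohomko → soniroomko
  rule 6 (vowel merger): soniroomko → soneroomko
  ⇒ Netoru soneroomko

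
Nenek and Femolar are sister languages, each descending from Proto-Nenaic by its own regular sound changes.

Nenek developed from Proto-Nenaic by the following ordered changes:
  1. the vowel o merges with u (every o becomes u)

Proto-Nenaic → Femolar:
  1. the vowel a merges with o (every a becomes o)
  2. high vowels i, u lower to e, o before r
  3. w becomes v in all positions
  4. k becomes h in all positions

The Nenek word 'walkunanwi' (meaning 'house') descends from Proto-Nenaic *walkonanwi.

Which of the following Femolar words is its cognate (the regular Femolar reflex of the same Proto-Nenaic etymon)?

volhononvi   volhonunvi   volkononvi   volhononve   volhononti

Femolar: *walkonanwi > wolkononwi > volkononvi > volhononvi  (by vowel merger, unconditioned shift, unconditioned shift)
Among the options, 'volhononvi' alone shows every Femolar change applied in order.

volhononvi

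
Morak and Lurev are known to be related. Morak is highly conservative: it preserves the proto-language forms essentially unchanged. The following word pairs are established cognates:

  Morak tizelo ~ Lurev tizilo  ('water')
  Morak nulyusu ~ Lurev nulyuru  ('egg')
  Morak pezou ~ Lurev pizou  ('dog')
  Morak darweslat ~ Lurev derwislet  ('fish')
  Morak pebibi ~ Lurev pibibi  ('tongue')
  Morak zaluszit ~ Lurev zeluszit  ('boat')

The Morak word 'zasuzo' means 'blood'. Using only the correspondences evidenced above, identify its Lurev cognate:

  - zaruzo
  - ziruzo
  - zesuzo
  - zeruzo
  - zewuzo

darweslat ~ derwislet, zaluszit ~ zeluszit — Morak a corresponds to Lurev e after a consonant, before a consonant other than r, m, n, p, b, f, v.
nulyusu ~ nulyuru — Morak s corresponds to Lurev r between vowels (before a back vowel).
Applying these to Morak 'zasuzo':
  zasuzo → zesuzo   (a→e after a consonant, before a consonant other than r, m, n, p, b, f, v)
  zesuzo → zeruzo   (s→r between vowels (before a back vowel))
So the Lurev cognate is 'zeruzo'.

zeruzo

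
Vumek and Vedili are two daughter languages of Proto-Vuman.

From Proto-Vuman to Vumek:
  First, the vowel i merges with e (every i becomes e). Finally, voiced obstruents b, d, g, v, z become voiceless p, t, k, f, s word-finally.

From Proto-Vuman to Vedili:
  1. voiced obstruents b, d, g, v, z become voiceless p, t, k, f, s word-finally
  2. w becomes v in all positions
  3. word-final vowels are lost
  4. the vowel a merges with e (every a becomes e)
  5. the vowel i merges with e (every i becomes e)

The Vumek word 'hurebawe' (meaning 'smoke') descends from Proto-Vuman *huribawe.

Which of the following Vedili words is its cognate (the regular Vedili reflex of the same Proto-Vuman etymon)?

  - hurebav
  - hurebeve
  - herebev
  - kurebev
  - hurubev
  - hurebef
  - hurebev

hurebev

Vedili: start from *huribawe.
  rule 1: no change — huribawe
  rule 2 (unconditioned shift): huribawe → huribave
  rule 3 (apocope): huribave → huribav
  rule 4 (vowel merger): huribav → huribev
  rule 5 (vowel merger): huribev → hurebev
  ⇒ Vedili hurebev
Among the options, 'hurebev' alone shows every Vedili change applied in order.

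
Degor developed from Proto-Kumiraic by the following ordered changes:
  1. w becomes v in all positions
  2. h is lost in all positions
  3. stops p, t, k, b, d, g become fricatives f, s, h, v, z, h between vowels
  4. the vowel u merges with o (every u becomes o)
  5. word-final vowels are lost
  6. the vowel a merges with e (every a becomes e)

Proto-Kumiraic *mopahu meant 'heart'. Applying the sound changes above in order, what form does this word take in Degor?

Degor: *mopahu > mopau > mofau > mofao > mofa > mofe  (by h-loss, intervocalic lenition, vowel merger, apocope, vowel merger)

mofe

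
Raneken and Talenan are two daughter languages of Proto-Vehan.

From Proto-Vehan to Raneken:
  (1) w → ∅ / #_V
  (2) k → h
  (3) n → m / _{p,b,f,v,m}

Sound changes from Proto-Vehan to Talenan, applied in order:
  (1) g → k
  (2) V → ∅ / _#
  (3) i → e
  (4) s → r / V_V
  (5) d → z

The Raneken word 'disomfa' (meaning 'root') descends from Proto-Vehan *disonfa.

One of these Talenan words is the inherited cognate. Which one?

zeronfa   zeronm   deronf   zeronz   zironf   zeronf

Talenan: *disonfa
  disonfa (rule 1 does not apply)
  disonfa → disonf   [apocope]
  disonf → desonf   [vowel merger]
  desonf → deronf   [rhotacism]
  deronf → zeronf   [unconditioned shift]
  giving Talenan zeronf.

zeronf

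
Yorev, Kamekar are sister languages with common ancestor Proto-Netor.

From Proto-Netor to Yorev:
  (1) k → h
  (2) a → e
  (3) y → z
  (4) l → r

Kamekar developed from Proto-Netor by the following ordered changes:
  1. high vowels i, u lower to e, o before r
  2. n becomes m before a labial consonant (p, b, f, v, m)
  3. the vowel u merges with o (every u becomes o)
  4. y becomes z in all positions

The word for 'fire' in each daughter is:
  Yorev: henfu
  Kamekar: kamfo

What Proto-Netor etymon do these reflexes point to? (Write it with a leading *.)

Position 1: Yorev has h, Kamekar has k. Kamekar preserves k here (none of its changes turn any other segment into k), so the proto-segment is *k.
Position 2: Yorev has e, Kamekar has a. Kamekar preserves a here (none of its changes turn any other segment into a), so the proto-segment is *a.
Continuing position by position gives *kanfu; check it forward:
Yorev: *kanfu
  kanfu → hanfu   [unconditioned shift]
  hanfu → henfu   [vowel merger]
  henfu (rule 3 does not apply)
  henfu (rule 4 does not apply)
  giving Yorev henfu.
Kamekar: *kanfu > kamfu > kamfo  (by nasal place assimilation, vowel merger)
*kanfu is the unique common source.

*kanfu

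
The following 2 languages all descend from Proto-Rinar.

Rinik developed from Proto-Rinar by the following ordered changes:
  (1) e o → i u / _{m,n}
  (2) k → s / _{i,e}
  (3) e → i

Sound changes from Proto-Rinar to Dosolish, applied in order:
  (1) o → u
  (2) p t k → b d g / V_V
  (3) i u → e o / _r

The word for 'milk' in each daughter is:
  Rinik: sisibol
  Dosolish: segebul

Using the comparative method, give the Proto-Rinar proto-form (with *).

*sekebol

Position 2: Rinik has i, Dosolish has e. Taking the neighbouring segments as reconstructed: Rinik i could go back to *e or *i; Dosolish e can only go back to *e — the one source consistent with every daughter is *e.
Position 6: Rinik has o, Dosolish has u. Rinik preserves o here (none of its changes turn any other segment into o), so the proto-segment is *o.
Verify the candidate proto-form against each daughter:
Rinik: *sekebol > sesebol > sisibol  (by palatalisation, vowel merger)
Dosolish: *sekebol > sekebul > segebul  (by vowel merger, intervocalic voicing)
*sekebol is the unique common source.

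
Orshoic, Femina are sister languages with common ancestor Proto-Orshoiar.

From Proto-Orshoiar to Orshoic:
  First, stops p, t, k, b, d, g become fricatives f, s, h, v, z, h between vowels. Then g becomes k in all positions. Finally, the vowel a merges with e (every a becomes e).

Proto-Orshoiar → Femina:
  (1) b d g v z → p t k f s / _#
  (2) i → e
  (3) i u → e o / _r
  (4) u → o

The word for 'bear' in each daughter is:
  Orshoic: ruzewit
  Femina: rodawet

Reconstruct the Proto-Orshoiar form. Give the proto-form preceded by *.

*rudawit

Position 2: Orshoic has u, Femina has o. Orshoic preserves u here (none of its changes turn any other segment into u), so the proto-segment is *u.
Position 3: Orshoic has z, Femina has d. Femina preserves d here (none of its changes turn any other segment into d), so the proto-segment is *d.
Verify the candidate proto-form against each daughter:
Orshoic: *rudawit > ruzawit > ruzewit  (by intervocalic lenition, vowel merger)
Femina: start from *rudawit.
  rule 1: no change — rudawit
  rule 2 (vowel merger): rudawit → rudawet
  rule 3: no change — rudawet
  rule 4 (vowel merger): rudawet → rodawet
  ⇒ Femina rodawet
*rudawit is the unique common source.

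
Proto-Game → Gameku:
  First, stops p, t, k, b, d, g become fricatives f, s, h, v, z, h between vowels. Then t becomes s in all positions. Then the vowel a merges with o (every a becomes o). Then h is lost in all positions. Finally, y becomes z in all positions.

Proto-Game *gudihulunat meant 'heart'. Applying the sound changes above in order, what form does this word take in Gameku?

Gameku: *gudihulunat > guzihulunat > guzihulunas > guzihulunos > guziulunos  (by intervocalic lenition, unconditioned shift, vowel merger, h-loss)

guziulunos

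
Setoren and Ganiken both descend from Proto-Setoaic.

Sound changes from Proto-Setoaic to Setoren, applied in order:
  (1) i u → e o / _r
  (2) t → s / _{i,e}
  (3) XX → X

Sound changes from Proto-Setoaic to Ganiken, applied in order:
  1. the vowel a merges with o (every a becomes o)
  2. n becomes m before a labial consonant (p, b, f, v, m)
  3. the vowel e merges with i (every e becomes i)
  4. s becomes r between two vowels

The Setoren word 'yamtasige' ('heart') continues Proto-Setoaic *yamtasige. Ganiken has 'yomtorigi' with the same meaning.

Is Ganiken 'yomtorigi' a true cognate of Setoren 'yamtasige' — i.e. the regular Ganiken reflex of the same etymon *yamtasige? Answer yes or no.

yes

Derive the expected Ganiken reflex of *yamtasige:
Ganiken: *yamtasige > yomtosige > yomtosigi > yomtorigi  (by vowel merger, vowel merger, rhotacism)
Ganiken 'yomtorigi' matches the regular reflex exactly, so the pair is cognate.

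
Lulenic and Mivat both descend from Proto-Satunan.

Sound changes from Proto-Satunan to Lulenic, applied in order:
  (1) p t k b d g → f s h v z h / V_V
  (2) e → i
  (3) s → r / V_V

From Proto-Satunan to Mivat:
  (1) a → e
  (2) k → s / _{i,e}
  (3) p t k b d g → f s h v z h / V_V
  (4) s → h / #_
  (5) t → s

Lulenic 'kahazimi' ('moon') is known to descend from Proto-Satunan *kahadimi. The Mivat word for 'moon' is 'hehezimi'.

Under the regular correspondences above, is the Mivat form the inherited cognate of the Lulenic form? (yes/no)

Derive the expected Mivat reflex of *kahadimi:
Mivat: *kahadimi > kehedimi > sehedimi > sehezimi > hehezimi  (by vowel merger, palatalisation, intervocalic lenition, debuccalisation)
Mivat 'hehezimi' matches the regular reflex exactly, so the pair is cognate.

yes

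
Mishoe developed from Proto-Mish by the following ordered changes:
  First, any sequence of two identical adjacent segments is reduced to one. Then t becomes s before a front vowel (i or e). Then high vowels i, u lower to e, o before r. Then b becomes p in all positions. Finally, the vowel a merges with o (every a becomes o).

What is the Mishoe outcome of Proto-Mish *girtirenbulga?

gerserenpulgo

Mishoe: start from *girtirenbulga.
  rule 1: no change — girtirenbulga
  rule 2 (palatalisation): girtirenbulga → girsirenbulga
  rule 3 (pre-rhotic lowering): girsirenbulga → gerserenbulga
  rule 4 (unconditioned shift): gerserenbulga → gerserenpulga
  rule 5 (vowel merger): gerserenpulga → gerserenpulgo
  ⇒ Mishoe gerserenpulgo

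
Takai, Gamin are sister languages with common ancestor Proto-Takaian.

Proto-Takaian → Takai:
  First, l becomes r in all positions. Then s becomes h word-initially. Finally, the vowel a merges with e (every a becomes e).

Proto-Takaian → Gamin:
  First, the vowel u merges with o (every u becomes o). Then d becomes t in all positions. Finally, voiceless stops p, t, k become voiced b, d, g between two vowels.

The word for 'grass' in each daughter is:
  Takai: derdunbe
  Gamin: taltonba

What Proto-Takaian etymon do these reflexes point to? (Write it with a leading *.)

Position 5: Takai has u, Gamin has o. Takai preserves u here (none of its changes turn any other segment into u), so the proto-segment is *u.
Position 2: Takai has e, Gamin has a. Gamin preserves a here (none of its changes turn any other segment into a), so the proto-segment is *a.
Position 8: Takai has e, Gamin has a. Gamin preserves a here (none of its changes turn any other segment into a), so the proto-segment is *a.
Verify the candidate proto-form against each daughter:
Takai: *daldunba > dardunba > derdunbe  (by unconditioned shift, vowel merger)
Gamin: start from *daldunba.
  rule 1 (vowel merger): daldunba → daldonba
  rule 2 (unconditioned shift): daldonba → taltonba
  rule 3: no change — taltonba
  ⇒ Gamin taltonba
No other proto-form is consistent with every reflex, so the reconstruction is *daldunba.

*daldunba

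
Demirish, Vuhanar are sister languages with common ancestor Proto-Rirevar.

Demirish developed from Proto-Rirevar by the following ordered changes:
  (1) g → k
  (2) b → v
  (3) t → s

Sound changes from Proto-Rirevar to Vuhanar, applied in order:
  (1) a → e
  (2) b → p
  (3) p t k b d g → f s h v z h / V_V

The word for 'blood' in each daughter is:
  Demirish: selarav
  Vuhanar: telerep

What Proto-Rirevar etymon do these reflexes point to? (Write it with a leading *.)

Position 6: Demirish has a, Vuhanar has e. Demirish preserves a here (none of its changes turn any other segment into a), so the proto-segment is *a.
Position 7: Demirish has v, Vuhanar has p. Taking the neighbouring segments as reconstructed: Demirish v could go back to *b or *v; Vuhanar p could go back to *p or *b — the one source consistent with every daughter is *b.
Continuing position by position gives *telarab; check it forward:
Demirish: start from *telarab.
  rule 1: no change — telarab
  rule 2 (unconditioned shift): telarab → telarav
  rule 3 (unconditioned shift): telarav → selarav
  ⇒ Demirish selarav
Vuhanar: *telarab > telereb > telerep  (by vowel merger, unconditioned shift)
*telarab is the unique common source.

*telarab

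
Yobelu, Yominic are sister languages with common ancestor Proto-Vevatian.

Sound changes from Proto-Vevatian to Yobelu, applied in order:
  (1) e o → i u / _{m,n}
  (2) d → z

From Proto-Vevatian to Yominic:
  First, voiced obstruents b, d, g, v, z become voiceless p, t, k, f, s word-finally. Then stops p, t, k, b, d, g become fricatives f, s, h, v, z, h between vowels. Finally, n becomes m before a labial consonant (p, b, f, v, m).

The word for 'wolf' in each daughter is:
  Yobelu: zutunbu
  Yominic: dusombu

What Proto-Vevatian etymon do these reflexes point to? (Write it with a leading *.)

Position 3: Yobelu has t, Yominic has s. Yobelu preserves t here (none of its changes turn any other segment into t), so the proto-segment is *t.
Position 5: Yobelu has n, Yominic has m. Yobelu preserves n here (none of its changes turn any other segment into n), so the proto-segment is *n.
This points to *dutonbu. Verify forward in each daughter:
Yobelu: start from *dutonbu.
  rule 1 (pre-nasal raising): dutonbu → dutunbu
  rule 2 (unconditioned shift): dutunbu → zutunbu
  ⇒ Yobelu zutunbu
Yominic: *dutonbu
  dutonbu (rule 1 does not apply)
  dutonbu → dusonbu   [intervocalic lenition]
  dusonbu → dusombu   [nasal place assimilation]
  giving Yominic dusombu.
No other proto-form is consistent with every reflex, so the reconstruction is *dutonbu.

*dutonbu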